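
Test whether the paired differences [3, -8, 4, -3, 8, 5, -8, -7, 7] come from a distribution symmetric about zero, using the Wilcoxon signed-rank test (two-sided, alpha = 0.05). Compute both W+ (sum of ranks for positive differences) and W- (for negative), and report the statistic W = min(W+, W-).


Step 1: Drop any zero differences (none here) and take |d_i|.
|d| = [3, 8, 4, 3, 8, 5, 8, 7, 7]
Step 2: Midrank |d_i| (ties get averaged ranks).
ranks: |3|->1.5, |8|->8, |4|->3, |3|->1.5, |8|->8, |5|->4, |8|->8, |7|->5.5, |7|->5.5
Step 3: Attach original signs; sum ranks with positive sign and with negative sign.
W+ = 1.5 + 3 + 8 + 4 + 5.5 = 22
W- = 8 + 1.5 + 8 + 5.5 = 23
(Check: W+ + W- = 45 should equal n(n+1)/2 = 45.)
Step 4: Test statistic W = min(W+, W-) = 22.
Step 5: Ties in |d|, so use the tie-corrected normal approximation.
        E[W] = n(n+1)/4 = 9*10/4 = 22.5.
        Tie groups: |d|=3 (t=2), |d|=7 (t=2), |d|=8 (t=3); sum(t^3 - t) = 36.
        Var[W] = n(n+1)(2n+1)/24 - sum(t^3-t)/48 = 1710/24 - 36/48 = 70.5.
        z = (W - E[W]) / sqrt(Var[W]) = (22 - 22.5) / 8.3964 = -0.0595.
        Two-sided p = 2*Phi(z) = 0.952515.
Step 6: alpha = 0.05. fail to reject H0.

W+ = 22, W- = 23, W = min = 22, p = 0.952515, fail to reject H0.


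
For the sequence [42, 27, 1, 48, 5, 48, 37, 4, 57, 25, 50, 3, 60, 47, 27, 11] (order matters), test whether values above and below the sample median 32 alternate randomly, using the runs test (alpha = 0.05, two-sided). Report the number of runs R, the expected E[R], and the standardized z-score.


Step 1: Compute median = 32; label A = above, B = below.
Labels in order: ABBABAABABABAABB  (n_A = 8, n_B = 8)
Step 2: Count runs R = 12.
Step 3: Under H0 (random ordering), E[R] = 2*n_A*n_B/(n_A+n_B) + 1 = 2*8*8/16 + 1 = 9.0000.
        Var[R] = 2*n_A*n_B*(2*n_A*n_B - n_A - n_B) / ((n_A+n_B)^2 * (n_A+n_B-1)) = 14336/3840 = 3.7333.
        SD[R] = 1.9322.
Step 4: Continuity-corrected z = (R - 0.5 - E[R]) / SD[R] = (12 - 0.5 - 9.0000) / 1.9322 = 1.2939.
Step 5: Two-sided p-value via normal approximation = 2*(1 - Phi(|z|)) = 0.195709.
Step 6: alpha = 0.05. fail to reject H0.

R = 12, z = 1.2939, p = 0.195709, fail to reject H0.


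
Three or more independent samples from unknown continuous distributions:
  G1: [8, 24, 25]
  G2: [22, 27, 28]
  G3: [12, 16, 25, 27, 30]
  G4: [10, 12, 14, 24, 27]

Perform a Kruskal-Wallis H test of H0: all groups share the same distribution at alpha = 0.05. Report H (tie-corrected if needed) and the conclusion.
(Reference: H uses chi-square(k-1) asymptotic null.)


Step 1: Combine all N = 16 observations and assign midranks.
sorted (value, group, rank): (8,G1,1), (10,G4,2), (12,G3,3.5), (12,G4,3.5), (14,G4,5), (16,G3,6), (22,G2,7), (24,G1,8.5), (24,G4,8.5), (25,G1,10.5), (25,G3,10.5), (27,G2,13), (27,G3,13), (27,G4,13), (28,G2,15), (30,G3,16)
Step 2: Sum ranks within each group.
R_1 = 20 (n_1 = 3)
R_2 = 35 (n_2 = 3)
R_3 = 49 (n_3 = 5)
R_4 = 32 (n_4 = 5)
Step 3: H = 12/(N(N+1)) * sum(R_i^2/n_i) - 3(N+1)
     = 12/(16*17) * (20^2/3 + 35^2/3 + 49^2/5 + 32^2/5) - 3*17
     = 0.044118 * 1226.67 - 51
     = 3.117647.
Step 4: Ties present; correction factor C = 1 - 42/(16^3 - 16) = 0.989706. Corrected H = 3.117647 / 0.989706 = 3.150074.
Step 5: Under H0, H ~ chi^2(3); p-value = 0.369060.
Step 6: alpha = 0.05. fail to reject H0.

H = 3.1501, df = 3, p = 0.369060, fail to reject H0.


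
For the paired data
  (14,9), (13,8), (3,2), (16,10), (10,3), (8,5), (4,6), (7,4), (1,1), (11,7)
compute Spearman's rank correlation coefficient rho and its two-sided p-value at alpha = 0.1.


Step 1: Rank x and y separately (midranks; no ties here).
rank(x): 14->9, 13->8, 3->2, 16->10, 10->6, 8->5, 4->3, 7->4, 1->1, 11->7
rank(y): 9->9, 8->8, 2->2, 10->10, 3->3, 5->5, 6->6, 4->4, 1->1, 7->7
Step 2: d_i = R_x(i) - R_y(i); compute d_i^2.
  (9-9)^2=0, (8-8)^2=0, (2-2)^2=0, (10-10)^2=0, (6-3)^2=9, (5-5)^2=0, (3-6)^2=9, (4-4)^2=0, (1-1)^2=0, (7-7)^2=0
sum(d^2) = 18.
Step 3: rho = 1 - 6*18 / (10*(10^2 - 1)) = 1 - 108/990 = 0.890909.
Step 4: Under H0, t = rho * sqrt((n-2)/(1-rho^2)) = 5.5482 ~ t(8).
Step 5: Two-sided p-value from the t-distribution with 8 df = 0.000542.
Step 6: alpha = 0.1. reject H0.

rho = 0.8909, p = 0.000542, reject H0 at alpha = 0.1.


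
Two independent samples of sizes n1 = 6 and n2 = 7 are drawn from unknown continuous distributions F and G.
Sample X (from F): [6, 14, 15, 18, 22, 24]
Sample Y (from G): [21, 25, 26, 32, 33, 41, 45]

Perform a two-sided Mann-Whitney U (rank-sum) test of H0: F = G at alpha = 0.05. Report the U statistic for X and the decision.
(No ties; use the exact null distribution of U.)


Step 1: Combine and sort all 13 observations; assign midranks.
sorted (value, group): (6,X), (14,X), (15,X), (18,X), (21,Y), (22,X), (24,X), (25,Y), (26,Y), (32,Y), (33,Y), (41,Y), (45,Y)
ranks: 6->1, 14->2, 15->3, 18->4, 21->5, 22->6, 24->7, 25->8, 26->9, 32->10, 33->11, 41->12, 45->13
Step 2: Rank sum for X: R1 = 1 + 2 + 3 + 4 + 6 + 7 = 23.
Step 3: U_X = R1 - n1(n1+1)/2 = 23 - 6*7/2 = 23 - 21 = 2.
       U_Y = n1*n2 - U_X = 42 - 2 = 40.
Step 4: No ties, so the exact null distribution of U (based on enumerating the C(13,6) = 1716 equally likely rank assignments) gives the two-sided p-value.
Step 5: p-value = 0.004662; compare to alpha = 0.05. reject H0.

U_X = 2, p = 0.004662, reject H0 at alpha = 0.05.


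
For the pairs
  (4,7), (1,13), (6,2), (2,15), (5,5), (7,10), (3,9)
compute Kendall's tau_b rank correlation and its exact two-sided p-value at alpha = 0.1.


Step 1: Enumerate the 21 unordered pairs (i,j) with i<j and classify each by sign(x_j-x_i) * sign(y_j-y_i).
  (1,2):dx=-3,dy=+6->D; (1,3):dx=+2,dy=-5->D; (1,4):dx=-2,dy=+8->D; (1,5):dx=+1,dy=-2->D
  (1,6):dx=+3,dy=+3->C; (1,7):dx=-1,dy=+2->D; (2,3):dx=+5,dy=-11->D; (2,4):dx=+1,dy=+2->C
  (2,5):dx=+4,dy=-8->D; (2,6):dx=+6,dy=-3->D; (2,7):dx=+2,dy=-4->D; (3,4):dx=-4,dy=+13->D
  (3,5):dx=-1,dy=+3->D; (3,6):dx=+1,dy=+8->C; (3,7):dx=-3,dy=+7->D; (4,5):dx=+3,dy=-10->D
  (4,6):dx=+5,dy=-5->D; (4,7):dx=+1,dy=-6->D; (5,6):dx=+2,dy=+5->C; (5,7):dx=-2,dy=+4->D
  (6,7):dx=-4,dy=-1->C
Step 2: C = 5, D = 16, total pairs = 21.
Step 3: tau = (C - D)/(n(n-1)/2) = (5 - 16)/21 = -0.523810.
Step 4: Exact two-sided p-value (enumerate n! = 5040 permutations of y under H0): p = 0.136111.
Step 5: alpha = 0.1. fail to reject H0.

tau_b = -0.5238 (C=5, D=16), p = 0.136111, fail to reject H0.


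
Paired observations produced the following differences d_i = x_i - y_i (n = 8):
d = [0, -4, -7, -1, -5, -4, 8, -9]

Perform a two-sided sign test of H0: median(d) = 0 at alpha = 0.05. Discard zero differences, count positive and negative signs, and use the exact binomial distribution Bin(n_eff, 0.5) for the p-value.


Step 1: Discard zero differences. Original n = 8; n_eff = number of nonzero differences = 7.
Nonzero differences (with sign): -4, -7, -1, -5, -4, +8, -9
Step 2: Count signs: positive = 1, negative = 6.
Step 3: Under H0: P(positive) = 0.5, so the number of positives S ~ Bin(7, 0.5).
Step 4: Two-sided exact p-value = sum of Bin(7,0.5) probabilities at or below the observed probability = 0.125000.
Step 5: alpha = 0.05. fail to reject H0.

n_eff = 7, pos = 1, neg = 6, p = 0.125000, fail to reject H0.


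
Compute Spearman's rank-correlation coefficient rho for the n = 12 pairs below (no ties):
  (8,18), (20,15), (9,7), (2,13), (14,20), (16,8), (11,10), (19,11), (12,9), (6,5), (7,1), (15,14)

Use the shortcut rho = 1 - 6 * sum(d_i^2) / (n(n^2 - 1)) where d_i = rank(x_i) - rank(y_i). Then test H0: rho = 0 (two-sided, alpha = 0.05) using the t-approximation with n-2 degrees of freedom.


Step 1: Rank x and y separately (midranks; no ties here).
rank(x): 8->4, 20->12, 9->5, 2->1, 14->8, 16->10, 11->6, 19->11, 12->7, 6->2, 7->3, 15->9
rank(y): 18->11, 15->10, 7->3, 13->8, 20->12, 8->4, 10->6, 11->7, 9->5, 5->2, 1->1, 14->9
Step 2: d_i = R_x(i) - R_y(i); compute d_i^2.
  (4-11)^2=49, (12-10)^2=4, (5-3)^2=4, (1-8)^2=49, (8-12)^2=16, (10-4)^2=36, (6-6)^2=0, (11-7)^2=16, (7-5)^2=4, (2-2)^2=0, (3-1)^2=4, (9-9)^2=0
sum(d^2) = 182.
Step 3: rho = 1 - 6*182 / (12*(12^2 - 1)) = 1 - 1092/1716 = 0.363636.
Step 4: Under H0, t = rho * sqrt((n-2)/(1-rho^2)) = 1.2344 ~ t(10).
Step 5: Two-sided p-value from the t-distribution with 10 df = 0.245265.
Step 6: alpha = 0.05. fail to reject H0.

rho = 0.3636, p = 0.245265, fail to reject H0 at alpha = 0.05.


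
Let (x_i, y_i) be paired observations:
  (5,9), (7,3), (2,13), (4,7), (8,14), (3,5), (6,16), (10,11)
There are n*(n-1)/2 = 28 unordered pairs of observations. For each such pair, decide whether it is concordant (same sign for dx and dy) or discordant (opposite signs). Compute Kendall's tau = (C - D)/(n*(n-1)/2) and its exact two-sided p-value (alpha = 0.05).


Step 1: Enumerate the 28 unordered pairs (i,j) with i<j and classify each by sign(x_j-x_i) * sign(y_j-y_i).
  (1,2):dx=+2,dy=-6->D; (1,3):dx=-3,dy=+4->D; (1,4):dx=-1,dy=-2->C; (1,5):dx=+3,dy=+5->C
  (1,6):dx=-2,dy=-4->C; (1,7):dx=+1,dy=+7->C; (1,8):dx=+5,dy=+2->C; (2,3):dx=-5,dy=+10->D
  (2,4):dx=-3,dy=+4->D; (2,5):dx=+1,dy=+11->C; (2,6):dx=-4,dy=+2->D; (2,7):dx=-1,dy=+13->D
  (2,8):dx=+3,dy=+8->C; (3,4):dx=+2,dy=-6->D; (3,5):dx=+6,dy=+1->C; (3,6):dx=+1,dy=-8->D
  (3,7):dx=+4,dy=+3->C; (3,8):dx=+8,dy=-2->D; (4,5):dx=+4,dy=+7->C; (4,6):dx=-1,dy=-2->C
  (4,7):dx=+2,dy=+9->C; (4,8):dx=+6,dy=+4->C; (5,6):dx=-5,dy=-9->C; (5,7):dx=-2,dy=+2->D
  (5,8):dx=+2,dy=-3->D; (6,7):dx=+3,dy=+11->C; (6,8):dx=+7,dy=+6->C; (7,8):dx=+4,dy=-5->D
Step 2: C = 16, D = 12, total pairs = 28.
Step 3: tau = (C - D)/(n(n-1)/2) = (16 - 12)/28 = 0.142857.
Step 4: Exact two-sided p-value (enumerate n! = 40320 permutations of y under H0): p = 0.719544.
Step 5: alpha = 0.05. fail to reject H0.

tau_b = 0.1429 (C=16, D=12), p = 0.719544, fail to reject H0.


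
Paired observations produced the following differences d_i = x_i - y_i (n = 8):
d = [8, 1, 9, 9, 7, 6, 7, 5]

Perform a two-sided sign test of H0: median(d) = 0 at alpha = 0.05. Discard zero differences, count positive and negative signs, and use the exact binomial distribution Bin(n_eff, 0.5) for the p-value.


Step 1: Discard zero differences. Original n = 8; n_eff = number of nonzero differences = 8.
Nonzero differences (with sign): +8, +1, +9, +9, +7, +6, +7, +5
Step 2: Count signs: positive = 8, negative = 0.
Step 3: Under H0: P(positive) = 0.5, so the number of positives S ~ Bin(8, 0.5).
Step 4: Two-sided exact p-value = sum of Bin(8,0.5) probabilities at or below the observed probability = 0.007812.
Step 5: alpha = 0.05. reject H0.

n_eff = 8, pos = 8, neg = 0, p = 0.007812, reject H0.


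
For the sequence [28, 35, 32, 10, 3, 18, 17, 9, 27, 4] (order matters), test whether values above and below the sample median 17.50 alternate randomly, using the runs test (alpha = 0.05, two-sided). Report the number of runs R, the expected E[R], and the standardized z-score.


Step 1: Compute median = 17.50; label A = above, B = below.
Labels in order: AAABBABBAB  (n_A = 5, n_B = 5)
Step 2: Count runs R = 6.
Step 3: Under H0 (random ordering), E[R] = 2*n_A*n_B/(n_A+n_B) + 1 = 2*5*5/10 + 1 = 6.0000.
        Var[R] = 2*n_A*n_B*(2*n_A*n_B - n_A - n_B) / ((n_A+n_B)^2 * (n_A+n_B-1)) = 2000/900 = 2.2222.
        SD[R] = 1.4907.
Step 4: R = E[R], so z = 0 with no continuity correction.
Step 5: Two-sided p-value via normal approximation = 2*(1 - Phi(|z|)) = 1.000000.
Step 6: alpha = 0.05. fail to reject H0.

R = 6, z = 0.0000, p = 1.000000, fail to reject H0.


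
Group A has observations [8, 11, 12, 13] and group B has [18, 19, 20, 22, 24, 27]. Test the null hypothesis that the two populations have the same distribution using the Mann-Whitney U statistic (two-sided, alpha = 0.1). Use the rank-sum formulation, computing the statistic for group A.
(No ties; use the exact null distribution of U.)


Step 1: Combine and sort all 10 observations; assign midranks.
sorted (value, group): (8,X), (11,X), (12,X), (13,X), (18,Y), (19,Y), (20,Y), (22,Y), (24,Y), (27,Y)
ranks: 8->1, 11->2, 12->3, 13->4, 18->5, 19->6, 20->7, 22->8, 24->9, 27->10
Step 2: Rank sum for X: R1 = 1 + 2 + 3 + 4 = 10.
Step 3: U_X = R1 - n1(n1+1)/2 = 10 - 4*5/2 = 10 - 10 = 0.
       U_Y = n1*n2 - U_X = 24 - 0 = 24.
Step 4: No ties, so the exact null distribution of U (based on enumerating the C(10,4) = 210 equally likely rank assignments) gives the two-sided p-value.
Step 5: p-value = 0.009524; compare to alpha = 0.1. reject H0.

U_X = 0, p = 0.009524, reject H0 at alpha = 0.1.


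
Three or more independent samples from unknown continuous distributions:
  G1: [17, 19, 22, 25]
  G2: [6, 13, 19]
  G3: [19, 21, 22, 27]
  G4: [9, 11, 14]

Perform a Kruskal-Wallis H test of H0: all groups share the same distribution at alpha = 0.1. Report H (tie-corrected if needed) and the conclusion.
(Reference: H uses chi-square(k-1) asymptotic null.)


Step 1: Combine all N = 14 observations and assign midranks.
sorted (value, group, rank): (6,G2,1), (9,G4,2), (11,G4,3), (13,G2,4), (14,G4,5), (17,G1,6), (19,G1,8), (19,G2,8), (19,G3,8), (21,G3,10), (22,G1,11.5), (22,G3,11.5), (25,G1,13), (27,G3,14)
Step 2: Sum ranks within each group.
R_1 = 38.5 (n_1 = 4)
R_2 = 13 (n_2 = 3)
R_3 = 43.5 (n_3 = 4)
R_4 = 10 (n_4 = 3)
Step 3: H = 12/(N(N+1)) * sum(R_i^2/n_i) - 3(N+1)
     = 12/(14*15) * (38.5^2/4 + 13^2/3 + 43.5^2/4 + 10^2/3) - 3*15
     = 0.057143 * 933.292 - 45
     = 8.330952.
Step 4: Ties present; correction factor C = 1 - 30/(14^3 - 14) = 0.989011. Corrected H = 8.330952 / 0.989011 = 8.423519.
Step 5: Under H0, H ~ chi^2(3); p-value = 0.038024.
Step 6: alpha = 0.1. reject H0.

H = 8.4235, df = 3, p = 0.038024, reject H0.


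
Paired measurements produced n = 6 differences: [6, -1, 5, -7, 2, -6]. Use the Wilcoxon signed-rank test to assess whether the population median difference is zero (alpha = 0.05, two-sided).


Step 1: Drop any zero differences (none here) and take |d_i|.
|d| = [6, 1, 5, 7, 2, 6]
Step 2: Midrank |d_i| (ties get averaged ranks).
ranks: |6|->4.5, |1|->1, |5|->3, |7|->6, |2|->2, |6|->4.5
Step 3: Attach original signs; sum ranks with positive sign and with negative sign.
W+ = 4.5 + 3 + 2 = 9.5
W- = 1 + 6 + 4.5 = 11.5
(Check: W+ + W- = 21 should equal n(n+1)/2 = 21.)
Step 4: Test statistic W = min(W+, W-) = 9.5.
Step 5: Ties in |d|, so use the tie-corrected normal approximation.
        E[W] = n(n+1)/4 = 6*7/4 = 10.5.
        Tie groups: |d|=6 (t=2); sum(t^3 - t) = 6.
        Var[W] = n(n+1)(2n+1)/24 - sum(t^3-t)/48 = 546/24 - 6/48 = 22.625.
        z = (W - E[W]) / sqrt(Var[W]) = (9.5 - 10.5) / 4.7566 = -0.2102.
        Two-sided p = 2*Phi(z) = 0.833484.
Step 6: alpha = 0.05. fail to reject H0.

W+ = 9.5, W- = 11.5, W = min = 9.5, p = 0.833484, fail to reject H0.


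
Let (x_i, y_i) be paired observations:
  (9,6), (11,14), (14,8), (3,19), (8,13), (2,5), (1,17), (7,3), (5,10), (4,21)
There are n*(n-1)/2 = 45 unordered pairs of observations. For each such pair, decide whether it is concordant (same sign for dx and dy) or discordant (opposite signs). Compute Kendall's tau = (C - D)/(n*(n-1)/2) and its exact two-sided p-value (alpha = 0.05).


Step 1: Enumerate the 45 unordered pairs (i,j) with i<j and classify each by sign(x_j-x_i) * sign(y_j-y_i).
  (1,2):dx=+2,dy=+8->C; (1,3):dx=+5,dy=+2->C; (1,4):dx=-6,dy=+13->D; (1,5):dx=-1,dy=+7->D
  (1,6):dx=-7,dy=-1->C; (1,7):dx=-8,dy=+11->D; (1,8):dx=-2,dy=-3->C; (1,9):dx=-4,dy=+4->D
  (1,10):dx=-5,dy=+15->D; (2,3):dx=+3,dy=-6->D; (2,4):dx=-8,dy=+5->D; (2,5):dx=-3,dy=-1->C
  (2,6):dx=-9,dy=-9->C; (2,7):dx=-10,dy=+3->D; (2,8):dx=-4,dy=-11->C; (2,9):dx=-6,dy=-4->C
  (2,10):dx=-7,dy=+7->D; (3,4):dx=-11,dy=+11->D; (3,5):dx=-6,dy=+5->D; (3,6):dx=-12,dy=-3->C
  (3,7):dx=-13,dy=+9->D; (3,8):dx=-7,dy=-5->C; (3,9):dx=-9,dy=+2->D; (3,10):dx=-10,dy=+13->D
  (4,5):dx=+5,dy=-6->D; (4,6):dx=-1,dy=-14->C; (4,7):dx=-2,dy=-2->C; (4,8):dx=+4,dy=-16->D
  (4,9):dx=+2,dy=-9->D; (4,10):dx=+1,dy=+2->C; (5,6):dx=-6,dy=-8->C; (5,7):dx=-7,dy=+4->D
  (5,8):dx=-1,dy=-10->C; (5,9):dx=-3,dy=-3->C; (5,10):dx=-4,dy=+8->D; (6,7):dx=-1,dy=+12->D
  (6,8):dx=+5,dy=-2->D; (6,9):dx=+3,dy=+5->C; (6,10):dx=+2,dy=+16->C; (7,8):dx=+6,dy=-14->D
  (7,9):dx=+4,dy=-7->D; (7,10):dx=+3,dy=+4->C; (8,9):dx=-2,dy=+7->D; (8,10):dx=-3,dy=+18->D
  (9,10):dx=-1,dy=+11->D
Step 2: C = 19, D = 26, total pairs = 45.
Step 3: tau = (C - D)/(n(n-1)/2) = (19 - 26)/45 = -0.155556.
Step 4: Exact two-sided p-value (enumerate n! = 3628800 permutations of y under H0): p = 0.600654.
Step 5: alpha = 0.05. fail to reject H0.

tau_b = -0.1556 (C=19, D=26), p = 0.600654, fail to reject H0.


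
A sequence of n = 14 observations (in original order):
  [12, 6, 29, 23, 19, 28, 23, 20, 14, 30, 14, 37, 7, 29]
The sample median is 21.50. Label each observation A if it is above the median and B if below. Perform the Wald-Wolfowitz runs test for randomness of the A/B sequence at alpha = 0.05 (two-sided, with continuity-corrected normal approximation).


Step 1: Compute median = 21.50; label A = above, B = below.
Labels in order: BBAABAABBABABA  (n_A = 7, n_B = 7)
Step 2: Count runs R = 10.
Step 3: Under H0 (random ordering), E[R] = 2*n_A*n_B/(n_A+n_B) + 1 = 2*7*7/14 + 1 = 8.0000.
        Var[R] = 2*n_A*n_B*(2*n_A*n_B - n_A - n_B) / ((n_A+n_B)^2 * (n_A+n_B-1)) = 8232/2548 = 3.2308.
        SD[R] = 1.7974.
Step 4: Continuity-corrected z = (R - 0.5 - E[R]) / SD[R] = (10 - 0.5 - 8.0000) / 1.7974 = 0.8345.
Step 5: Two-sided p-value via normal approximation = 2*(1 - Phi(|z|)) = 0.403986.
Step 6: alpha = 0.05. fail to reject H0.

R = 10, z = 0.8345, p = 0.403986, fail to reject H0.


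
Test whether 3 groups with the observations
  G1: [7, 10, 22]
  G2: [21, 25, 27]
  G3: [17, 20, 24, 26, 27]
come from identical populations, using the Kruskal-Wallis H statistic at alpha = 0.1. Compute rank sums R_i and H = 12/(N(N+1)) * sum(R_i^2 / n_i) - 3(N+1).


Step 1: Combine all N = 11 observations and assign midranks.
sorted (value, group, rank): (7,G1,1), (10,G1,2), (17,G3,3), (20,G3,4), (21,G2,5), (22,G1,6), (24,G3,7), (25,G2,8), (26,G3,9), (27,G2,10.5), (27,G3,10.5)
Step 2: Sum ranks within each group.
R_1 = 9 (n_1 = 3)
R_2 = 23.5 (n_2 = 3)
R_3 = 33.5 (n_3 = 5)
Step 3: H = 12/(N(N+1)) * sum(R_i^2/n_i) - 3(N+1)
     = 12/(11*12) * (9^2/3 + 23.5^2/3 + 33.5^2/5) - 3*12
     = 0.090909 * 435.533 - 36
     = 3.593939.
Step 4: Ties present; correction factor C = 1 - 6/(11^3 - 11) = 0.995455. Corrected H = 3.593939 / 0.995455 = 3.610350.
Step 5: Under H0, H ~ chi^2(2); p-value = 0.164446.
Step 6: alpha = 0.1. fail to reject H0.

H = 3.6104, df = 2, p = 0.164446, fail to reject H0.


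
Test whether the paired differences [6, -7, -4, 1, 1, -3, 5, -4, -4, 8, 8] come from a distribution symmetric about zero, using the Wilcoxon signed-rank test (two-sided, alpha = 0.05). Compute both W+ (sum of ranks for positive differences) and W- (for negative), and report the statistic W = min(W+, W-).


Step 1: Drop any zero differences (none here) and take |d_i|.
|d| = [6, 7, 4, 1, 1, 3, 5, 4, 4, 8, 8]
Step 2: Midrank |d_i| (ties get averaged ranks).
ranks: |6|->8, |7|->9, |4|->5, |1|->1.5, |1|->1.5, |3|->3, |5|->7, |4|->5, |4|->5, |8|->10.5, |8|->10.5
Step 3: Attach original signs; sum ranks with positive sign and with negative sign.
W+ = 8 + 1.5 + 1.5 + 7 + 10.5 + 10.5 = 39
W- = 9 + 5 + 3 + 5 + 5 = 27
(Check: W+ + W- = 66 should equal n(n+1)/2 = 66.)
Step 4: Test statistic W = min(W+, W-) = 27.
Step 5: Ties in |d|, so use the tie-corrected normal approximation.
        E[W] = n(n+1)/4 = 11*12/4 = 33.
        Tie groups: |d|=1 (t=2), |d|=4 (t=3), |d|=8 (t=2); sum(t^3 - t) = 36.
        Var[W] = n(n+1)(2n+1)/24 - sum(t^3-t)/48 = 3036/24 - 36/48 = 125.75.
        z = (W - E[W]) / sqrt(Var[W]) = (27 - 33) / 11.2138 = -0.5351.
        Two-sided p = 2*Phi(z) = 0.592613.
Step 6: alpha = 0.05. fail to reject H0.

W+ = 39, W- = 27, W = min = 27, p = 0.592613, fail to reject H0.


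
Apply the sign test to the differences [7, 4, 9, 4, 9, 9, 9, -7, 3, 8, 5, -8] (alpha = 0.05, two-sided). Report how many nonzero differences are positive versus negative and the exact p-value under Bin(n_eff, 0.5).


Step 1: Discard zero differences. Original n = 12; n_eff = number of nonzero differences = 12.
Nonzero differences (with sign): +7, +4, +9, +4, +9, +9, +9, -7, +3, +8, +5, -8
Step 2: Count signs: positive = 10, negative = 2.
Step 3: Under H0: P(positive) = 0.5, so the number of positives S ~ Bin(12, 0.5).
Step 4: Two-sided exact p-value = sum of Bin(12,0.5) probabilities at or below the observed probability = 0.038574.
Step 5: alpha = 0.05. reject H0.

n_eff = 12, pos = 10, neg = 2, p = 0.038574, reject H0.


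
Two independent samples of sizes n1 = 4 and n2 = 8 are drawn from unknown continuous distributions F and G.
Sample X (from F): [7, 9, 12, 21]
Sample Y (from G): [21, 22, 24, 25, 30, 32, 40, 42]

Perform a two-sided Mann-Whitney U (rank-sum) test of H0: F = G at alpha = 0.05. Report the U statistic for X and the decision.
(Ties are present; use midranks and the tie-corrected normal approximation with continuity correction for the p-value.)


Step 1: Combine and sort all 12 observations; assign midranks.
sorted (value, group): (7,X), (9,X), (12,X), (21,X), (21,Y), (22,Y), (24,Y), (25,Y), (30,Y), (32,Y), (40,Y), (42,Y)
ranks: 7->1, 9->2, 12->3, 21->4.5, 21->4.5, 22->6, 24->7, 25->8, 30->9, 32->10, 40->11, 42->12
Step 2: Rank sum for X: R1 = 1 + 2 + 3 + 4.5 = 10.5.
Step 3: U_X = R1 - n1(n1+1)/2 = 10.5 - 4*5/2 = 10.5 - 10 = 0.5.
       U_Y = n1*n2 - U_X = 32 - 0.5 = 31.5.
Step 4: Ties are present, so use the tie-corrected normal approximation (with continuity correction) for the p-value.
Step 5: p-value = 0.010708; compare to alpha = 0.05. reject H0.

U_X = 0.5, p = 0.010708, reject H0 at alpha = 0.05.


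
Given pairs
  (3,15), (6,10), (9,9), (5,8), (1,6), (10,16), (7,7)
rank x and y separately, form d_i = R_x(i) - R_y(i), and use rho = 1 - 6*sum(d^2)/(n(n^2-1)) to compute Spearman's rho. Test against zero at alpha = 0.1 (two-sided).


Step 1: Rank x and y separately (midranks; no ties here).
rank(x): 3->2, 6->4, 9->6, 5->3, 1->1, 10->7, 7->5
rank(y): 15->6, 10->5, 9->4, 8->3, 6->1, 16->7, 7->2
Step 2: d_i = R_x(i) - R_y(i); compute d_i^2.
  (2-6)^2=16, (4-5)^2=1, (6-4)^2=4, (3-3)^2=0, (1-1)^2=0, (7-7)^2=0, (5-2)^2=9
sum(d^2) = 30.
Step 3: rho = 1 - 6*30 / (7*(7^2 - 1)) = 1 - 180/336 = 0.464286.
Step 4: Under H0, t = rho * sqrt((n-2)/(1-rho^2)) = 1.1722 ~ t(5).
Step 5: Two-sided p-value from the t-distribution with 5 df = 0.293934.
Step 6: alpha = 0.1. fail to reject H0.

rho = 0.4643, p = 0.293934, fail to reject H0 at alpha = 0.1.


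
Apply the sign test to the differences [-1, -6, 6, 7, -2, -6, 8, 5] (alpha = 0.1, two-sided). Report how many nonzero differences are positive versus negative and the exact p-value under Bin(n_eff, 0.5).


Step 1: Discard zero differences. Original n = 8; n_eff = number of nonzero differences = 8.
Nonzero differences (with sign): -1, -6, +6, +7, -2, -6, +8, +5
Step 2: Count signs: positive = 4, negative = 4.
Step 3: Under H0: P(positive) = 0.5, so the number of positives S ~ Bin(8, 0.5).
Step 4: Two-sided exact p-value = sum of Bin(8,0.5) probabilities at or below the observed probability = 1.000000.
Step 5: alpha = 0.1. fail to reject H0.

n_eff = 8, pos = 4, neg = 4, p = 1.000000, fail to reject H0.


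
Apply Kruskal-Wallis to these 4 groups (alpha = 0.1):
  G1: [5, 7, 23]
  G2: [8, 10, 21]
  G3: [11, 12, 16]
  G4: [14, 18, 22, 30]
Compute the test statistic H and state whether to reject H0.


Step 1: Combine all N = 13 observations and assign midranks.
sorted (value, group, rank): (5,G1,1), (7,G1,2), (8,G2,3), (10,G2,4), (11,G3,5), (12,G3,6), (14,G4,7), (16,G3,8), (18,G4,9), (21,G2,10), (22,G4,11), (23,G1,12), (30,G4,13)
Step 2: Sum ranks within each group.
R_1 = 15 (n_1 = 3)
R_2 = 17 (n_2 = 3)
R_3 = 19 (n_3 = 3)
R_4 = 40 (n_4 = 4)
Step 3: H = 12/(N(N+1)) * sum(R_i^2/n_i) - 3(N+1)
     = 12/(13*14) * (15^2/3 + 17^2/3 + 19^2/3 + 40^2/4) - 3*14
     = 0.065934 * 691.667 - 42
     = 3.604396.
Step 4: No ties, so H is used without correction.
Step 5: Under H0, H ~ chi^2(3); p-value = 0.307473.
Step 6: alpha = 0.1. fail to reject H0.

H = 3.6044, df = 3, p = 0.307473, fail to reject H0.


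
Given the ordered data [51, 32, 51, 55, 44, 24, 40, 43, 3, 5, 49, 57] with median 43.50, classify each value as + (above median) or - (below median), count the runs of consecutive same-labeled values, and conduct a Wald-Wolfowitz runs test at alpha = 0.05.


Step 1: Compute median = 43.50; label A = above, B = below.
Labels in order: ABAAABBBBBAA  (n_A = 6, n_B = 6)
Step 2: Count runs R = 5.
Step 3: Under H0 (random ordering), E[R] = 2*n_A*n_B/(n_A+n_B) + 1 = 2*6*6/12 + 1 = 7.0000.
        Var[R] = 2*n_A*n_B*(2*n_A*n_B - n_A - n_B) / ((n_A+n_B)^2 * (n_A+n_B-1)) = 4320/1584 = 2.7273.
        SD[R] = 1.6514.
Step 4: Continuity-corrected z = (R + 0.5 - E[R]) / SD[R] = (5 + 0.5 - 7.0000) / 1.6514 = -0.9083.
Step 5: Two-sided p-value via normal approximation = 2*(1 - Phi(|z|)) = 0.363722.
Step 6: alpha = 0.05. fail to reject H0.

R = 5, z = -0.9083, p = 0.363722, fail to reject H0.


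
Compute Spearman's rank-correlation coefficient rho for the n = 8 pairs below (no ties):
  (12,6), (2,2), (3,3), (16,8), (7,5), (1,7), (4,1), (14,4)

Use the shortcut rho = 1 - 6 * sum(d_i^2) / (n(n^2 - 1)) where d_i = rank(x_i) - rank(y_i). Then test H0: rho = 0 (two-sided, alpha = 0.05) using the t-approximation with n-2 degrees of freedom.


Step 1: Rank x and y separately (midranks; no ties here).
rank(x): 12->6, 2->2, 3->3, 16->8, 7->5, 1->1, 4->4, 14->7
rank(y): 6->6, 2->2, 3->3, 8->8, 5->5, 7->7, 1->1, 4->4
Step 2: d_i = R_x(i) - R_y(i); compute d_i^2.
  (6-6)^2=0, (2-2)^2=0, (3-3)^2=0, (8-8)^2=0, (5-5)^2=0, (1-7)^2=36, (4-1)^2=9, (7-4)^2=9
sum(d^2) = 54.
Step 3: rho = 1 - 6*54 / (8*(8^2 - 1)) = 1 - 324/504 = 0.357143.
Step 4: Under H0, t = rho * sqrt((n-2)/(1-rho^2)) = 0.9366 ~ t(6).
Step 5: Two-sided p-value from the t-distribution with 6 df = 0.385121.
Step 6: alpha = 0.05. fail to reject H0.

rho = 0.3571, p = 0.385121, fail to reject H0 at alpha = 0.05.


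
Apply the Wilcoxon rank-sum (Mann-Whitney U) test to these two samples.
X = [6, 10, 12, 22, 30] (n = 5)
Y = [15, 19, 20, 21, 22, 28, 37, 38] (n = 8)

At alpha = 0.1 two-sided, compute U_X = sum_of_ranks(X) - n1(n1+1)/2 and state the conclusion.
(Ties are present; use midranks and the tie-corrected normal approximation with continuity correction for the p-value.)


Step 1: Combine and sort all 13 observations; assign midranks.
sorted (value, group): (6,X), (10,X), (12,X), (15,Y), (19,Y), (20,Y), (21,Y), (22,X), (22,Y), (28,Y), (30,X), (37,Y), (38,Y)
ranks: 6->1, 10->2, 12->3, 15->4, 19->5, 20->6, 21->7, 22->8.5, 22->8.5, 28->10, 30->11, 37->12, 38->13
Step 2: Rank sum for X: R1 = 1 + 2 + 3 + 8.5 + 11 = 25.5.
Step 3: U_X = R1 - n1(n1+1)/2 = 25.5 - 5*6/2 = 25.5 - 15 = 10.5.
       U_Y = n1*n2 - U_X = 40 - 10.5 = 29.5.
Step 4: Ties are present, so use the tie-corrected normal approximation (with continuity correction) for the p-value.
Step 5: p-value = 0.187076; compare to alpha = 0.1. fail to reject H0.

U_X = 10.5, p = 0.187076, fail to reject H0 at alpha = 0.1.


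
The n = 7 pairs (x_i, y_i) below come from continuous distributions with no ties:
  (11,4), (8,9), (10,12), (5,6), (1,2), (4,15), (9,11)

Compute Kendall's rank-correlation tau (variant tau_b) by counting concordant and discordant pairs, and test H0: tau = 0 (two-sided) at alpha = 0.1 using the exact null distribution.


Step 1: Enumerate the 21 unordered pairs (i,j) with i<j and classify each by sign(x_j-x_i) * sign(y_j-y_i).
  (1,2):dx=-3,dy=+5->D; (1,3):dx=-1,dy=+8->D; (1,4):dx=-6,dy=+2->D; (1,5):dx=-10,dy=-2->C
  (1,6):dx=-7,dy=+11->D; (1,7):dx=-2,dy=+7->D; (2,3):dx=+2,dy=+3->C; (2,4):dx=-3,dy=-3->C
  (2,5):dx=-7,dy=-7->C; (2,6):dx=-4,dy=+6->D; (2,7):dx=+1,dy=+2->C; (3,4):dx=-5,dy=-6->C
  (3,5):dx=-9,dy=-10->C; (3,6):dx=-6,dy=+3->D; (3,7):dx=-1,dy=-1->C; (4,5):dx=-4,dy=-4->C
  (4,6):dx=-1,dy=+9->D; (4,7):dx=+4,dy=+5->C; (5,6):dx=+3,dy=+13->C; (5,7):dx=+8,dy=+9->C
  (6,7):dx=+5,dy=-4->D
Step 2: C = 12, D = 9, total pairs = 21.
Step 3: tau = (C - D)/(n(n-1)/2) = (12 - 9)/21 = 0.142857.
Step 4: Exact two-sided p-value (enumerate n! = 5040 permutations of y under H0): p = 0.772619.
Step 5: alpha = 0.1. fail to reject H0.

tau_b = 0.1429 (C=12, D=9), p = 0.772619, fail to reject H0.


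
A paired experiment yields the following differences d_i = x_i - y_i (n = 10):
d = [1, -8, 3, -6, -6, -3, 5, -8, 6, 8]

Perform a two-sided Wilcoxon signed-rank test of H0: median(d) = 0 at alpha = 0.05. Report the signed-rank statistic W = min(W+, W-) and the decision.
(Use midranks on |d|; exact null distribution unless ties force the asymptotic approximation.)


Step 1: Drop any zero differences (none here) and take |d_i|.
|d| = [1, 8, 3, 6, 6, 3, 5, 8, 6, 8]
Step 2: Midrank |d_i| (ties get averaged ranks).
ranks: |1|->1, |8|->9, |3|->2.5, |6|->6, |6|->6, |3|->2.5, |5|->4, |8|->9, |6|->6, |8|->9
Step 3: Attach original signs; sum ranks with positive sign and with negative sign.
W+ = 1 + 2.5 + 4 + 6 + 9 = 22.5
W- = 9 + 6 + 6 + 2.5 + 9 = 32.5
(Check: W+ + W- = 55 should equal n(n+1)/2 = 55.)
Step 4: Test statistic W = min(W+, W-) = 22.5.
Step 5: Ties in |d|, so use the tie-corrected normal approximation.
        E[W] = n(n+1)/4 = 10*11/4 = 27.5.
        Tie groups: |d|=3 (t=2), |d|=6 (t=3), |d|=8 (t=3); sum(t^3 - t) = 54.
        Var[W] = n(n+1)(2n+1)/24 - sum(t^3-t)/48 = 2310/24 - 54/48 = 95.125.
        z = (W - E[W]) / sqrt(Var[W]) = (22.5 - 27.5) / 9.7532 = -0.5127.
        Two-sided p = 2*Phi(z) = 0.608195.
Step 6: alpha = 0.05. fail to reject H0.

W+ = 22.5, W- = 32.5, W = min = 22.5, p = 0.608195, fail to reject H0.


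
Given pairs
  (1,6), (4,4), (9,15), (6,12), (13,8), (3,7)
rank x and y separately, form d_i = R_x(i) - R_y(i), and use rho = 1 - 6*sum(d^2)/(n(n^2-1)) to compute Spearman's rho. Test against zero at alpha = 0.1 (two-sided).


Step 1: Rank x and y separately (midranks; no ties here).
rank(x): 1->1, 4->3, 9->5, 6->4, 13->6, 3->2
rank(y): 6->2, 4->1, 15->6, 12->5, 8->4, 7->3
Step 2: d_i = R_x(i) - R_y(i); compute d_i^2.
  (1-2)^2=1, (3-1)^2=4, (5-6)^2=1, (4-5)^2=1, (6-4)^2=4, (2-3)^2=1
sum(d^2) = 12.
Step 3: rho = 1 - 6*12 / (6*(6^2 - 1)) = 1 - 72/210 = 0.657143.
Step 4: Under H0, t = rho * sqrt((n-2)/(1-rho^2)) = 1.7436 ~ t(4).
Step 5: Two-sided p-value from the t-distribution with 4 df = 0.156175.
Step 6: alpha = 0.1. fail to reject H0.

rho = 0.6571, p = 0.156175, fail to reject H0 at alpha = 0.1.


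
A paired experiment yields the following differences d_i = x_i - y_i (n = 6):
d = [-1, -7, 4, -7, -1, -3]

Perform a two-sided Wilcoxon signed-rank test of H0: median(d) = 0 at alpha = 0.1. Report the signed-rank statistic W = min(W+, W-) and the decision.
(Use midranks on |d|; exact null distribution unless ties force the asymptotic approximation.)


Step 1: Drop any zero differences (none here) and take |d_i|.
|d| = [1, 7, 4, 7, 1, 3]
Step 2: Midrank |d_i| (ties get averaged ranks).
ranks: |1|->1.5, |7|->5.5, |4|->4, |7|->5.5, |1|->1.5, |3|->3
Step 3: Attach original signs; sum ranks with positive sign and with negative sign.
W+ = 4 = 4
W- = 1.5 + 5.5 + 5.5 + 1.5 + 3 = 17
(Check: W+ + W- = 21 should equal n(n+1)/2 = 21.)
Step 4: Test statistic W = min(W+, W-) = 4.
Step 5: Ties in |d|, so use the tie-corrected normal approximation.
        E[W] = n(n+1)/4 = 6*7/4 = 10.5.
        Tie groups: |d|=1 (t=2), |d|=7 (t=2); sum(t^3 - t) = 12.
        Var[W] = n(n+1)(2n+1)/24 - sum(t^3-t)/48 = 546/24 - 12/48 = 22.5.
        z = (W - E[W]) / sqrt(Var[W]) = (4 - 10.5) / 4.7434 = -1.3703.
        Two-sided p = 2*Phi(z) = 0.170587.
Step 6: alpha = 0.1. fail to reject H0.

W+ = 4, W- = 17, W = min = 4, p = 0.170587, fail to reject H0.


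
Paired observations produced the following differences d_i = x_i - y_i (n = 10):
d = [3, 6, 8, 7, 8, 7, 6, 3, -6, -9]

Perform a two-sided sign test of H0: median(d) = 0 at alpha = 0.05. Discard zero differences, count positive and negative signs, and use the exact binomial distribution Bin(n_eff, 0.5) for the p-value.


Step 1: Discard zero differences. Original n = 10; n_eff = number of nonzero differences = 10.
Nonzero differences (with sign): +3, +6, +8, +7, +8, +7, +6, +3, -6, -9
Step 2: Count signs: positive = 8, negative = 2.
Step 3: Under H0: P(positive) = 0.5, so the number of positives S ~ Bin(10, 0.5).
Step 4: Two-sided exact p-value = sum of Bin(10,0.5) probabilities at or below the observed probability = 0.109375.
Step 5: alpha = 0.05. fail to reject H0.

n_eff = 10, pos = 8, neg = 2, p = 0.109375, fail to reject H0.


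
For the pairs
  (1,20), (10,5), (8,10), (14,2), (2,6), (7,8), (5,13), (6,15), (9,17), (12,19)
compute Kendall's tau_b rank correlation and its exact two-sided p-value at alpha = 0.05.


Step 1: Enumerate the 45 unordered pairs (i,j) with i<j and classify each by sign(x_j-x_i) * sign(y_j-y_i).
  (1,2):dx=+9,dy=-15->D; (1,3):dx=+7,dy=-10->D; (1,4):dx=+13,dy=-18->D; (1,5):dx=+1,dy=-14->D
  (1,6):dx=+6,dy=-12->D; (1,7):dx=+4,dy=-7->D; (1,8):dx=+5,dy=-5->D; (1,9):dx=+8,dy=-3->D
  (1,10):dx=+11,dy=-1->D; (2,3):dx=-2,dy=+5->D; (2,4):dx=+4,dy=-3->D; (2,5):dx=-8,dy=+1->D
  (2,6):dx=-3,dy=+3->D; (2,7):dx=-5,dy=+8->D; (2,8):dx=-4,dy=+10->D; (2,9):dx=-1,dy=+12->D
  (2,10):dx=+2,dy=+14->C; (3,4):dx=+6,dy=-8->D; (3,5):dx=-6,dy=-4->C; (3,6):dx=-1,dy=-2->C
  (3,7):dx=-3,dy=+3->D; (3,8):dx=-2,dy=+5->D; (3,9):dx=+1,dy=+7->C; (3,10):dx=+4,dy=+9->C
  (4,5):dx=-12,dy=+4->D; (4,6):dx=-7,dy=+6->D; (4,7):dx=-9,dy=+11->D; (4,8):dx=-8,dy=+13->D
  (4,9):dx=-5,dy=+15->D; (4,10):dx=-2,dy=+17->D; (5,6):dx=+5,dy=+2->C; (5,7):dx=+3,dy=+7->C
  (5,8):dx=+4,dy=+9->C; (5,9):dx=+7,dy=+11->C; (5,10):dx=+10,dy=+13->C; (6,7):dx=-2,dy=+5->D
  (6,8):dx=-1,dy=+7->D; (6,9):dx=+2,dy=+9->C; (6,10):dx=+5,dy=+11->C; (7,8):dx=+1,dy=+2->C
  (7,9):dx=+4,dy=+4->C; (7,10):dx=+7,dy=+6->C; (8,9):dx=+3,dy=+2->C; (8,10):dx=+6,dy=+4->C
  (9,10):dx=+3,dy=+2->C
Step 2: C = 18, D = 27, total pairs = 45.
Step 3: tau = (C - D)/(n(n-1)/2) = (18 - 27)/45 = -0.200000.
Step 4: Exact two-sided p-value (enumerate n! = 3628800 permutations of y under H0): p = 0.484313.
Step 5: alpha = 0.05. fail to reject H0.

tau_b = -0.2000 (C=18, D=27), p = 0.484313, fail to reject H0.


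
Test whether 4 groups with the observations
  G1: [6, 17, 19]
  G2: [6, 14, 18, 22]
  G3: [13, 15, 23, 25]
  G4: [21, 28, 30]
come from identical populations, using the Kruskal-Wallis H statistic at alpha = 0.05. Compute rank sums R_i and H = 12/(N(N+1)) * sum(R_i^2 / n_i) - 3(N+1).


Step 1: Combine all N = 14 observations and assign midranks.
sorted (value, group, rank): (6,G1,1.5), (6,G2,1.5), (13,G3,3), (14,G2,4), (15,G3,5), (17,G1,6), (18,G2,7), (19,G1,8), (21,G4,9), (22,G2,10), (23,G3,11), (25,G3,12), (28,G4,13), (30,G4,14)
Step 2: Sum ranks within each group.
R_1 = 15.5 (n_1 = 3)
R_2 = 22.5 (n_2 = 4)
R_3 = 31 (n_3 = 4)
R_4 = 36 (n_4 = 3)
Step 3: H = 12/(N(N+1)) * sum(R_i^2/n_i) - 3(N+1)
     = 12/(14*15) * (15.5^2/3 + 22.5^2/4 + 31^2/4 + 36^2/3) - 3*15
     = 0.057143 * 878.896 - 45
     = 5.222619.
Step 4: Ties present; correction factor C = 1 - 6/(14^3 - 14) = 0.997802. Corrected H = 5.222619 / 0.997802 = 5.234123.
Step 5: Under H0, H ~ chi^2(3); p-value = 0.155435.
Step 6: alpha = 0.05. fail to reject H0.

H = 5.2341, df = 3, p = 0.155435, fail to reject H0.


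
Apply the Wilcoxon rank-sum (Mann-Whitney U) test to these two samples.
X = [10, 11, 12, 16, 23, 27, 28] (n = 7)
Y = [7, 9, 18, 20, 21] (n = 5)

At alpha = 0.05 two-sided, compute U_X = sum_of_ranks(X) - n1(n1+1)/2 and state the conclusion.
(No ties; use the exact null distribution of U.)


Step 1: Combine and sort all 12 observations; assign midranks.
sorted (value, group): (7,Y), (9,Y), (10,X), (11,X), (12,X), (16,X), (18,Y), (20,Y), (21,Y), (23,X), (27,X), (28,X)
ranks: 7->1, 9->2, 10->3, 11->4, 12->5, 16->6, 18->7, 20->8, 21->9, 23->10, 27->11, 28->12
Step 2: Rank sum for X: R1 = 3 + 4 + 5 + 6 + 10 + 11 + 12 = 51.
Step 3: U_X = R1 - n1(n1+1)/2 = 51 - 7*8/2 = 51 - 28 = 23.
       U_Y = n1*n2 - U_X = 35 - 23 = 12.
Step 4: No ties, so the exact null distribution of U (based on enumerating the C(12,7) = 792 equally likely rank assignments) gives the two-sided p-value.
Step 5: p-value = 0.431818; compare to alpha = 0.05. fail to reject H0.

U_X = 23, p = 0.431818, fail to reject H0 at alpha = 0.05.


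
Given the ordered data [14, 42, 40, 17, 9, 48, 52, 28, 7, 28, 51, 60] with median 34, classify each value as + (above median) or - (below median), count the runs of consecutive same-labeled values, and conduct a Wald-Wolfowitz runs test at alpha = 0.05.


Step 1: Compute median = 34; label A = above, B = below.
Labels in order: BAABBAABBBAA  (n_A = 6, n_B = 6)
Step 2: Count runs R = 6.
Step 3: Under H0 (random ordering), E[R] = 2*n_A*n_B/(n_A+n_B) + 1 = 2*6*6/12 + 1 = 7.0000.
        Var[R] = 2*n_A*n_B*(2*n_A*n_B - n_A - n_B) / ((n_A+n_B)^2 * (n_A+n_B-1)) = 4320/1584 = 2.7273.
        SD[R] = 1.6514.
Step 4: Continuity-corrected z = (R + 0.5 - E[R]) / SD[R] = (6 + 0.5 - 7.0000) / 1.6514 = -0.3028.
Step 5: Two-sided p-value via normal approximation = 2*(1 - Phi(|z|)) = 0.762069.
Step 6: alpha = 0.05. fail to reject H0.

R = 6, z = -0.3028, p = 0.762069, fail to reject H0.


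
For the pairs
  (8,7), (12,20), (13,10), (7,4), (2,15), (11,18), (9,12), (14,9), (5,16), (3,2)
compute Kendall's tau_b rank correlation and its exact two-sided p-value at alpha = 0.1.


Step 1: Enumerate the 45 unordered pairs (i,j) with i<j and classify each by sign(x_j-x_i) * sign(y_j-y_i).
  (1,2):dx=+4,dy=+13->C; (1,3):dx=+5,dy=+3->C; (1,4):dx=-1,dy=-3->C; (1,5):dx=-6,dy=+8->D
  (1,6):dx=+3,dy=+11->C; (1,7):dx=+1,dy=+5->C; (1,8):dx=+6,dy=+2->C; (1,9):dx=-3,dy=+9->D
  (1,10):dx=-5,dy=-5->C; (2,3):dx=+1,dy=-10->D; (2,4):dx=-5,dy=-16->C; (2,5):dx=-10,dy=-5->C
  (2,6):dx=-1,dy=-2->C; (2,7):dx=-3,dy=-8->C; (2,8):dx=+2,dy=-11->D; (2,9):dx=-7,dy=-4->C
  (2,10):dx=-9,dy=-18->C; (3,4):dx=-6,dy=-6->C; (3,5):dx=-11,dy=+5->D; (3,6):dx=-2,dy=+8->D
  (3,7):dx=-4,dy=+2->D; (3,8):dx=+1,dy=-1->D; (3,9):dx=-8,dy=+6->D; (3,10):dx=-10,dy=-8->C
  (4,5):dx=-5,dy=+11->D; (4,6):dx=+4,dy=+14->C; (4,7):dx=+2,dy=+8->C; (4,8):dx=+7,dy=+5->C
  (4,9):dx=-2,dy=+12->D; (4,10):dx=-4,dy=-2->C; (5,6):dx=+9,dy=+3->C; (5,7):dx=+7,dy=-3->D
  (5,8):dx=+12,dy=-6->D; (5,9):dx=+3,dy=+1->C; (5,10):dx=+1,dy=-13->D; (6,7):dx=-2,dy=-6->C
  (6,8):dx=+3,dy=-9->D; (6,9):dx=-6,dy=-2->C; (6,10):dx=-8,dy=-16->C; (7,8):dx=+5,dy=-3->D
  (7,9):dx=-4,dy=+4->D; (7,10):dx=-6,dy=-10->C; (8,9):dx=-9,dy=+7->D; (8,10):dx=-11,dy=-7->C
  (9,10):dx=-2,dy=-14->C
Step 2: C = 27, D = 18, total pairs = 45.
Step 3: tau = (C - D)/(n(n-1)/2) = (27 - 18)/45 = 0.200000.
Step 4: Exact two-sided p-value (enumerate n! = 3628800 permutations of y under H0): p = 0.484313.
Step 5: alpha = 0.1. fail to reject H0.

tau_b = 0.2000 (C=27, D=18), p = 0.484313, fail to reject H0.


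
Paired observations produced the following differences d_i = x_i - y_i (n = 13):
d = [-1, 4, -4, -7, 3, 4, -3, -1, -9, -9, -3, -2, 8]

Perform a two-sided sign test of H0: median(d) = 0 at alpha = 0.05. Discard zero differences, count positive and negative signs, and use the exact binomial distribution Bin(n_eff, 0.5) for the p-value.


Step 1: Discard zero differences. Original n = 13; n_eff = number of nonzero differences = 13.
Nonzero differences (with sign): -1, +4, -4, -7, +3, +4, -3, -1, -9, -9, -3, -2, +8
Step 2: Count signs: positive = 4, negative = 9.
Step 3: Under H0: P(positive) = 0.5, so the number of positives S ~ Bin(13, 0.5).
Step 4: Two-sided exact p-value = sum of Bin(13,0.5) probabilities at or below the observed probability = 0.266846.
Step 5: alpha = 0.05. fail to reject H0.

n_eff = 13, pos = 4, neg = 9, p = 0.266846, fail to reject H0.


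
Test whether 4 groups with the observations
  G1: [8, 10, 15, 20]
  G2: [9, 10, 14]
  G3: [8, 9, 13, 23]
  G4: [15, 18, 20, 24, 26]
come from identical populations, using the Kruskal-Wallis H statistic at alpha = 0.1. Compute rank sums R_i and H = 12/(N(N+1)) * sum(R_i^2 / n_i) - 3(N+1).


Step 1: Combine all N = 16 observations and assign midranks.
sorted (value, group, rank): (8,G1,1.5), (8,G3,1.5), (9,G2,3.5), (9,G3,3.5), (10,G1,5.5), (10,G2,5.5), (13,G3,7), (14,G2,8), (15,G1,9.5), (15,G4,9.5), (18,G4,11), (20,G1,12.5), (20,G4,12.5), (23,G3,14), (24,G4,15), (26,G4,16)
Step 2: Sum ranks within each group.
R_1 = 29 (n_1 = 4)
R_2 = 17 (n_2 = 3)
R_3 = 26 (n_3 = 4)
R_4 = 64 (n_4 = 5)
Step 3: H = 12/(N(N+1)) * sum(R_i^2/n_i) - 3(N+1)
     = 12/(16*17) * (29^2/4 + 17^2/3 + 26^2/4 + 64^2/5) - 3*17
     = 0.044118 * 1294.78 - 51
     = 6.122794.
Step 4: Ties present; correction factor C = 1 - 30/(16^3 - 16) = 0.992647. Corrected H = 6.122794 / 0.992647 = 6.168148.
Step 5: Under H0, H ~ chi^2(3); p-value = 0.103710.
Step 6: alpha = 0.1. fail to reject H0.

H = 6.1681, df = 3, p = 0.103710, fail to reject H0.
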